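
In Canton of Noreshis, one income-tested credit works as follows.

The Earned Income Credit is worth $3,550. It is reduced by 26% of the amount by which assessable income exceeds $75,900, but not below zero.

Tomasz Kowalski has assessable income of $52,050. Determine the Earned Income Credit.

Earned Income Credit: $52,050 is at or below the $75,900 threshold, so the full $3,550 applies.

$3,550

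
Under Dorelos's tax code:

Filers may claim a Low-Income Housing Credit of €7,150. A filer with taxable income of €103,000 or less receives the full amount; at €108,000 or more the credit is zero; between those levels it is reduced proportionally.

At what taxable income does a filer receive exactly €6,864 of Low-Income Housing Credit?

€6,864 is 6,864/7,150 of the full €7,150, so 286/7,150 of the €5,000 range has been used: income = €103,000 + €5,000 × 286/7,150 = €103,200.

€103,200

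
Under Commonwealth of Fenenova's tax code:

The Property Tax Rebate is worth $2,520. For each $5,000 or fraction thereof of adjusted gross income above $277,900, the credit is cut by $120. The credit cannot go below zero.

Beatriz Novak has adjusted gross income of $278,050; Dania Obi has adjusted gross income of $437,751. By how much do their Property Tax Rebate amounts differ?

$2,400

Beatriz ($278,050): Property Tax Rebate: income exceeds $277,900 by $150, which is 1 full-or-partial $5,000 increment; reduction = 1 × $120 = $120, leaving $2,400.
Dania ($437,751): Property Tax Rebate: income exceeds $277,900 by $159,851 → 32 increments × $120 = $3,840 ≥ base, so the credit is $0.
Difference: |$2,400 − $0| = $2,400.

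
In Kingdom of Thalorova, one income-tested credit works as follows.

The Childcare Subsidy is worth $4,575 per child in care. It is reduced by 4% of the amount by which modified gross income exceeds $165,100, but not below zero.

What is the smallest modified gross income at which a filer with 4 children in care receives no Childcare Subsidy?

$622,600

Full credit = 4 × $4,575 = $18,300.
The credit falls by 4% of each dollar above $165,100, so it reaches zero when the excess is $18,300 / 4% = $457,500: income = $165,100 + $457,500 = $622,600.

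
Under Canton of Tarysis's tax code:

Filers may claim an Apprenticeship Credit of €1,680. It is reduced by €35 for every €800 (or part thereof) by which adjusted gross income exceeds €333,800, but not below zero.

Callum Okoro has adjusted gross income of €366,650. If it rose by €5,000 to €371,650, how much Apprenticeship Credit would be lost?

€210

At €366,650 — income exceeds €333,800 by €32,850, which is 42 full-or-partial €800 increments; reduction = 42 × €35 = €1,470, leaving €210.
At €371,650 — income exceeds €333,800 by €37,850 → 48 increments × €35 = €1,680 ≥ base, so the credit is €0.
Lost: €210 − €0 = €210.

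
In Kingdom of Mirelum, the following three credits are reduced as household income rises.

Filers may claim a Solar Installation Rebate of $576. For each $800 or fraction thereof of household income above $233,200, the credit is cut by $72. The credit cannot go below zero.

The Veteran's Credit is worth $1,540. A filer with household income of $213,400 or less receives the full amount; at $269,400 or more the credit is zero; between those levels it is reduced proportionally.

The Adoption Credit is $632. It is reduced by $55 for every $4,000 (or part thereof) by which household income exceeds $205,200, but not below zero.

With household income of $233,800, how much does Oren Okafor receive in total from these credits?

$1,675

Solar Installation Rebate: income exceeds $233,200 by $600, which is 1 full-or-partial $800 increment; reduction = 1 × $72 = $72, leaving $504.
Veteran's Credit: $233,800 is $20,400 into a $56,000 phase-out range, leaving 35,600/56,000 of the credit: $1,540 × 35,600/56,000 = $979.
Adoption Credit: income exceeds $205,200 by $28,600, which is 8 full-or-partial $4,000 increments; reduction = 8 × $55 = $440, leaving $192.
Total: $504 + $979 + $192 = $1,675.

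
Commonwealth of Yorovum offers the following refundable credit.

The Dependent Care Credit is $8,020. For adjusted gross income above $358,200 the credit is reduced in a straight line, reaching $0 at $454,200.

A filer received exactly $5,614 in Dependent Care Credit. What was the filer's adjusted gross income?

$5,614 is 5,614/8,020 of the full $8,020, so 2,406/8,020 of the $96,000 range has been used: income = $358,200 + $96,000 × 2,406/8,020 = $387,000.

$387,000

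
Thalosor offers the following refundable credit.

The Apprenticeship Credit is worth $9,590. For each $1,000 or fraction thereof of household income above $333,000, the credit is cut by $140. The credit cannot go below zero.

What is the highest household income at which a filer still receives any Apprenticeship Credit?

After 68 increments the reduction is 68 × $140 = $9,520, leaving $70; one more increment wipes it out. Increment 68 ends at excess 68 × $1,000 = $68,000, so the highest qualifying income is $333,000 + $68,000 = $401,000.

$401,000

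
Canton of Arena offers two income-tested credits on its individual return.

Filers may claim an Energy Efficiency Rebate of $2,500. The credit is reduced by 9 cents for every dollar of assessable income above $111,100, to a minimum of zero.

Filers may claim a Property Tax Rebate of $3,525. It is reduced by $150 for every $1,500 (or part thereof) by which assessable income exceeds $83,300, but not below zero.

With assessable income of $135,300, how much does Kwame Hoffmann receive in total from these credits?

Energy Efficiency Rebate: 9% of the $24,200 excess over $111,100 is $2,178; credit = $2,500 − $2,178 = $322.
Property Tax Rebate: income exceeds $83,300 by $52,000 → 35 increments × $150 = $5,250 ≥ base, so the credit is $0.
Total: $322 + $0 = $322.

$322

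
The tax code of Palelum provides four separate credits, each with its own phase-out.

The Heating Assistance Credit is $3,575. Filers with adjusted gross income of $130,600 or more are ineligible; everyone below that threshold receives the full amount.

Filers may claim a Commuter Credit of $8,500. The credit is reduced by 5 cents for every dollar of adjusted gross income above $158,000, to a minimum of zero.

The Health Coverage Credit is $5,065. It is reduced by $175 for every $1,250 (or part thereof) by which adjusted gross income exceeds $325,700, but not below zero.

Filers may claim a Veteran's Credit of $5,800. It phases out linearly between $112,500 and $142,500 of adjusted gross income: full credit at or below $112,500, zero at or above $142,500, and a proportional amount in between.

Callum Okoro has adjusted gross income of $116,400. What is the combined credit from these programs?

Heating Assistance Credit: $116,400 is below the $130,600 cutoff, so the full $3,575 applies.
Commuter Credit: $116,400 is at or below the $158,000 threshold, so the full $8,500 applies.
Health Coverage Credit: $116,400 is at or below the $325,700 threshold, so the full $5,065 applies.
Veteran's Credit: $116,400 is $3,900 into a $30,000 phase-out range, leaving 26,100/30,000 of the credit: $5,800 × 26,100/30,000 = $5,046.
Total: $3,575 + $8,500 + $5,065 + $5,046 = $22,186.

$22,186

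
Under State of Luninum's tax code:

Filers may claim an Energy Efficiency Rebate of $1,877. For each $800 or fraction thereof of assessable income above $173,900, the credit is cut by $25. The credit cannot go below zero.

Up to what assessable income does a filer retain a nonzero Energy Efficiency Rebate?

$233,900

After 75 increments the reduction is 75 × $25 = $1,875, leaving $2; one more increment wipes it out. Increment 75 ends at excess 75 × $800 = $60,000, so the highest qualifying income is $173,900 + $60,000 = $233,900.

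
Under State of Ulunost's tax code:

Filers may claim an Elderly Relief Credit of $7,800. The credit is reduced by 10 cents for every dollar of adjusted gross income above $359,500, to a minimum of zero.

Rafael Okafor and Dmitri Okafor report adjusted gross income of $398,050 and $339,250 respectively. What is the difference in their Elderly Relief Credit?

Rafael ($398,050): Elderly Relief Credit: 10% of the $38,550 excess over $359,500 is $3,855; credit = $7,800 − $3,855 = $3,945.
Dmitri ($339,250): Elderly Relief Credit: $339,250 is at or below the $359,500 threshold, so the full $7,800 applies.
Difference: |$3,945 − $7,800| = $3,855.

$3,855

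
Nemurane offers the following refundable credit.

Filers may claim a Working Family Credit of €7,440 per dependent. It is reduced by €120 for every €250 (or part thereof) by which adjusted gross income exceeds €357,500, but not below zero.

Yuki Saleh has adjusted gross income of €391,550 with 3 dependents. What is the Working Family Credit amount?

Working Family Credit: base = 3 × €7,440 = €22,320. income exceeds €357,500 by €34,050, which is 137 full-or-partial €250 increments; reduction = 137 × €120 = €16,440, leaving €5,880.

€5,880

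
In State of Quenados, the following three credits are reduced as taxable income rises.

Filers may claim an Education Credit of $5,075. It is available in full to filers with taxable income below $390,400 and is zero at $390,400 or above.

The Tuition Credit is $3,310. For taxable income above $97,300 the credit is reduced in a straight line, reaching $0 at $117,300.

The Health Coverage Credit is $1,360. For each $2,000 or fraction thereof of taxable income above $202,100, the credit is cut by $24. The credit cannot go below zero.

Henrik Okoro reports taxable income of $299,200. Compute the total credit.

$5,259

Education Credit: $299,200 is below the $390,400 cutoff, so the full $5,075 applies.
Tuition Credit: $299,200 is at or above $117,300, so the credit is $0.
Health Coverage Credit: income exceeds $202,100 by $97,100, which is 49 full-or-partial $2,000 increments; reduction = 49 × $24 = $1,176, leaving $184.
Total: $5,075 + $0 + $184 = $5,259.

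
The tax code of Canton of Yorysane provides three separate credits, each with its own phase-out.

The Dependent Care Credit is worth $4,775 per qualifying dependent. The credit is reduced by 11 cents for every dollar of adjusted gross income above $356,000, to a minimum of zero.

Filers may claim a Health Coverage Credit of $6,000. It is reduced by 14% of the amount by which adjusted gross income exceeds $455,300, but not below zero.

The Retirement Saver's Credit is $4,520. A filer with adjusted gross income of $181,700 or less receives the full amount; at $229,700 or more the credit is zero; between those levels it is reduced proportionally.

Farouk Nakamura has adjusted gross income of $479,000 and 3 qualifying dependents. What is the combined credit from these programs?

Dependent Care Credit: base = 3 × $4,775 = $14,325. 11% of the $123,000 excess over $356,000 is $13,530; credit = $14,325 − $13,530 = $795.
Health Coverage Credit: 14% of the $23,700 excess over $455,300 is $3,318; credit = $6,000 − $3,318 = $2,682.
Retirement Saver's Credit: $479,000 is at or above $229,700, so the credit is $0.
Total: $795 + $2,682 + $0 = $3,477.

$3,477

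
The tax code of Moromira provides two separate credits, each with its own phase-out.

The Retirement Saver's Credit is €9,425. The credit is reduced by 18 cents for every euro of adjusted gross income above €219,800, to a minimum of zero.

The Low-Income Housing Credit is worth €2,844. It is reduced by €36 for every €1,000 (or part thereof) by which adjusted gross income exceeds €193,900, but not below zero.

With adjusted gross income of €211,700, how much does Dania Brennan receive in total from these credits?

Retirement Saver's Credit: €211,700 is at or below the €219,800 threshold, so the full €9,425 applies.
Low-Income Housing Credit: income exceeds €193,900 by €17,800, which is 18 full-or-partial €1,000 increments; reduction = 18 × €36 = €648, leaving €2,196.
Total: €9,425 + €2,196 = €11,621.

€11,621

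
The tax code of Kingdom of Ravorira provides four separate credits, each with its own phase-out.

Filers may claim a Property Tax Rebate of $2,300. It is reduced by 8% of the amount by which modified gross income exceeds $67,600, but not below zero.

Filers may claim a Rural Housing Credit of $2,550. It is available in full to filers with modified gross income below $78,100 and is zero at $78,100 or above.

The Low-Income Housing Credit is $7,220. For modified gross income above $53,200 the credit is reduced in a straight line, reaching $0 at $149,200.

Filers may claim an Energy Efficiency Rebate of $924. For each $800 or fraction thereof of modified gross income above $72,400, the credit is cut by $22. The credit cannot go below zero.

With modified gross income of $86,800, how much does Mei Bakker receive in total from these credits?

Property Tax Rebate: 8% of the $19,200 excess over $67,600 is $1,536; credit = $2,300 − $1,536 = $764.
Rural Housing Credit: $86,800 meets or exceeds the $78,100 cutoff, so the credit is $0.
Low-Income Housing Credit: $86,800 is $33,600 into a $96,000 phase-out range, leaving 62,400/96,000 of the credit: $7,220 × 62,400/96,000 = $4,693.
Energy Efficiency Rebate: income exceeds $72,400 by $14,400, which is 18 full-or-partial $800 increments; reduction = 18 × $22 = $396, leaving $528.
Total: $764 + $0 + $4,693 + $528 = $5,985.

$5,985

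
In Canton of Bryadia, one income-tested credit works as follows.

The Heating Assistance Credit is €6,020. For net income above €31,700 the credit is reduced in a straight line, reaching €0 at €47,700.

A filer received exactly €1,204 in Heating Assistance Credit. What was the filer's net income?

€44,500

€1,204 is 1,204/6,020 of the full €6,020, so 4,816/6,020 of the €16,000 range has been used: income = €31,700 + €16,000 × 4,816/6,020 = €44,500.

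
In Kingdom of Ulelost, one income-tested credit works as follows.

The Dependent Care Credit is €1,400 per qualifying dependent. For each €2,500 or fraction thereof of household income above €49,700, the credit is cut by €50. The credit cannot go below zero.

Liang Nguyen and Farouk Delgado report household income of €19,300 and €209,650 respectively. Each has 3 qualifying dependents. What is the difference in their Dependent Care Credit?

Liang (€19,300): Dependent Care Credit: base = 3 × €1,400 = €4,200. €19,300 is at or below the €49,700 threshold, so the full €4,200 applies.
Farouk (€209,650): Dependent Care Credit: base = 3 × €1,400 = €4,200. income exceeds €49,700 by €159,950, which is 64 full-or-partial €2,500 increments; reduction = 64 × €50 = €3,200, leaving €1,000.
Difference: |€4,200 − €1,000| = €3,200.

€3,200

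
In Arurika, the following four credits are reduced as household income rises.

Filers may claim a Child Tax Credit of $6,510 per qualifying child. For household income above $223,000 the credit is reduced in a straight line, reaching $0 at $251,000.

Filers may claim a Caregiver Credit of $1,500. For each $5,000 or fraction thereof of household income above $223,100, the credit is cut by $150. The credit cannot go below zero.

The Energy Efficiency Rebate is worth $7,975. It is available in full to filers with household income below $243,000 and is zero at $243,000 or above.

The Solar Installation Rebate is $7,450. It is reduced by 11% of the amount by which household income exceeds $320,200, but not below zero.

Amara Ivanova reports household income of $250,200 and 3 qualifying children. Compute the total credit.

Child Tax Credit: base = 3 × $6,510 = $19,530. $250,200 is $27,200 into a $28,000 phase-out range, leaving 800/28,000 of the credit: $19,530 × 800/28,000 = $558.
Caregiver Credit: income exceeds $223,100 by $27,100, which is 6 full-or-partial $5,000 increments; reduction = 6 × $150 = $900, leaving $600.
Energy Efficiency Rebate: $250,200 meets or exceeds the $243,000 cutoff, so the credit is $0.
Solar Installation Rebate: $250,200 is at or below the $320,200 threshold, so the full $7,450 applies.
Total: $558 + $600 + $0 + $7,450 = $8,608.

$8,608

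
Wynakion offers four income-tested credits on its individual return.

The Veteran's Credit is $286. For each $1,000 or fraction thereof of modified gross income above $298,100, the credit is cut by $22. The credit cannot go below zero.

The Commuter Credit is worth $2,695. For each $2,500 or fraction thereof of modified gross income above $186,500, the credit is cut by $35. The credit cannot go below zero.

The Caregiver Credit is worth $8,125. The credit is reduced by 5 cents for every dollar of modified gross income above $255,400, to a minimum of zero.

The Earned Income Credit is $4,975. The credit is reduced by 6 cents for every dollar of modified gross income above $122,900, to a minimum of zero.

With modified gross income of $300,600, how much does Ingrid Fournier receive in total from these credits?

$7,170

Veteran's Credit: income exceeds $298,100 by $2,500, which is 3 full-or-partial $1,000 increments; reduction = 3 × $22 = $66, leaving $220.
Commuter Credit: income exceeds $186,500 by $114,100, which is 46 full-or-partial $2,500 increments; reduction = 46 × $35 = $1,610, leaving $1,085.
Caregiver Credit: 5% of the $45,200 excess over $255,400 is $2,260; credit = $8,125 − $2,260 = $5,865.
Earned Income Credit: 6% of the $177,700 excess over $122,900 is $10,662 ≥ base, so the credit is $0.
Total: $220 + $1,085 + $5,865 + $0 = $7,170.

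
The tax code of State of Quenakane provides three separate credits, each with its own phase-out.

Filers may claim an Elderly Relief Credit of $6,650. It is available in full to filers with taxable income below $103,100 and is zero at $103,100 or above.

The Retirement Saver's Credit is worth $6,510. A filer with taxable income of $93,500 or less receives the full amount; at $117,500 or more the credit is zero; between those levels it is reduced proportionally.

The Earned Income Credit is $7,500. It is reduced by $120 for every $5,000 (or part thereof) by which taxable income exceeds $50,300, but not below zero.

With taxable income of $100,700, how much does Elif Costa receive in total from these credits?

Elderly Relief Credit: $100,700 is below the $103,100 cutoff, so the full $6,650 applies.
Retirement Saver's Credit: $100,700 is $7,200 into a $24,000 phase-out range, leaving 16,800/24,000 of the credit: $6,510 × 16,800/24,000 = $4,557.
Earned Income Credit: income exceeds $50,300 by $50,400, which is 11 full-or-partial $5,000 increments; reduction = 11 × $120 = $1,320, leaving $6,180.
Total: $6,650 + $4,557 + $6,180 = $17,387.

$17,387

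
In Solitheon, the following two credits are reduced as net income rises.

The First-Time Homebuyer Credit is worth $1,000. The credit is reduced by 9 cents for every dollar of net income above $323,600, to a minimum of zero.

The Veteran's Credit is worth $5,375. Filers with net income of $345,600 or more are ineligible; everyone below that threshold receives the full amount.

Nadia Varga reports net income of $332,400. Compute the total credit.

$5,583

First-Time Homebuyer Credit: 9% of the $8,800 excess over $323,600 is $792; credit = $1,000 − $792 = $208.
Veteran's Credit: $332,400 is below the $345,600 cutoff, so the full $5,375 applies.
Total: $208 + $5,375 = $5,583.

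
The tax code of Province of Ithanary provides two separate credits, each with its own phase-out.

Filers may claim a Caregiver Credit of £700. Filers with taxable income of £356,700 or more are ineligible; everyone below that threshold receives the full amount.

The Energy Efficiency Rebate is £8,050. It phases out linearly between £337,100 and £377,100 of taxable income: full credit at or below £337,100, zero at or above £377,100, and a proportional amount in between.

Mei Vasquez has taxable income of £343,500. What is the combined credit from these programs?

£7,462

Caregiver Credit: £343,500 is below the £356,700 cutoff, so the full £700 applies.
Energy Efficiency Rebate: £343,500 is £6,400 into a £40,000 phase-out range, leaving 33,600/40,000 of the credit: £8,050 × 33,600/40,000 = £6,762.
Total: £700 + £6,762 = £7,462.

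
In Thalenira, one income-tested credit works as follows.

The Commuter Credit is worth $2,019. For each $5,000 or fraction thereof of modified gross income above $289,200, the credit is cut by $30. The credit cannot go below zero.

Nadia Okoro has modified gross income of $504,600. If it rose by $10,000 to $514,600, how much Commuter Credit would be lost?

$60

At $504,600 — income exceeds $289,200 by $215,400, which is 44 full-or-partial $5,000 increments; reduction = 44 × $30 = $1,320, leaving $699.
At $514,600 — income exceeds $289,200 by $225,400, which is 46 full-or-partial $5,000 increments; reduction = 46 × $30 = $1,380, leaving $639.
Lost: $699 − $639 = $60.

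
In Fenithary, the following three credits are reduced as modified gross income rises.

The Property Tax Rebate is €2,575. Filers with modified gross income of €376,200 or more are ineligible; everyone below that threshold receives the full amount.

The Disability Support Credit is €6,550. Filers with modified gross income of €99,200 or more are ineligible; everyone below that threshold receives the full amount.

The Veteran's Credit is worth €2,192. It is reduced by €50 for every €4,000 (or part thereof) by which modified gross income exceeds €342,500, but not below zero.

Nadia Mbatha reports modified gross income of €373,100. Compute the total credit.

€4,367

Property Tax Rebate: €373,100 is below the €376,200 cutoff, so the full €2,575 applies.
Disability Support Credit: €373,100 meets or exceeds the €99,200 cutoff, so the credit is €0.
Veteran's Credit: income exceeds €342,500 by €30,600, which is 8 full-or-partial €4,000 increments; reduction = 8 × €50 = €400, leaving €1,792.
Total: €2,575 + €0 + €1,792 = €4,367.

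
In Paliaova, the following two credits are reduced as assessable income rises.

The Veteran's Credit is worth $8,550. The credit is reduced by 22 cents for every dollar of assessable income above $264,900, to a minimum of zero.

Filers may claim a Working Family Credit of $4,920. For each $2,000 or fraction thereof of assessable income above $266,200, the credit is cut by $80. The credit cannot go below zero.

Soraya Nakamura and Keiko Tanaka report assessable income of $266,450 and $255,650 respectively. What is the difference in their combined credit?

$421

Soraya ($266,450): Veteran's Credit: 22% of the $1,550 excess over $264,900 is $341; credit = $8,550 − $341 = $8,209. Working Family Credit: income exceeds $266,200 by $250, which is 1 full-or-partial $2,000 increment; reduction = 1 × $80 = $80, leaving $4,840. total $8,209 + $4,840 = $13,049
Keiko ($255,650): Veteran's Credit: $255,650 is at or below the $264,900 threshold, so the full $8,550 applies. Working Family Credit: $255,650 is at or below the $266,200 threshold, so the full $4,920 applies. total $8,550 + $4,920 = $13,470
Difference: |$13,049 − $13,470| = $421.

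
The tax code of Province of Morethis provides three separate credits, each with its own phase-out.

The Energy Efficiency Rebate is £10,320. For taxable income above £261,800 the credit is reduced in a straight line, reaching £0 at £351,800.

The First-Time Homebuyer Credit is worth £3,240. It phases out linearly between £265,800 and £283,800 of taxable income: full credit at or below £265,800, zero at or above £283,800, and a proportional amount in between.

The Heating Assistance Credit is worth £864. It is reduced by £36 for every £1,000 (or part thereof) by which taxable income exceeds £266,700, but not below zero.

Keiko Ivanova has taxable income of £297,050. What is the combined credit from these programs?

Energy Efficiency Rebate: £297,050 is £35,250 into a £90,000 phase-out range, leaving 54,750/90,000 of the credit: £10,320 × 54,750/90,000 = £6,278.
First-Time Homebuyer Credit: £297,050 is at or above £283,800, so the credit is £0.
Heating Assistance Credit: income exceeds £266,700 by £30,350 → 31 increments × £36 = £1,116 ≥ base, so the credit is £0.
Total: £6,278 + £0 + £0 = £6,278.

£6,278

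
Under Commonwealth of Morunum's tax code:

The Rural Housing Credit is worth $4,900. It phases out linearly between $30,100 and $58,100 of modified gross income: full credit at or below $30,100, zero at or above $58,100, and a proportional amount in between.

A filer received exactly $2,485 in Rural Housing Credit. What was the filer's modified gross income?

$2,485 is 2,485/4,900 of the full $4,900, so 2,415/4,900 of the $28,000 range has been used: income = $30,100 + $28,000 × 2,415/4,900 = $43,900.

$43,900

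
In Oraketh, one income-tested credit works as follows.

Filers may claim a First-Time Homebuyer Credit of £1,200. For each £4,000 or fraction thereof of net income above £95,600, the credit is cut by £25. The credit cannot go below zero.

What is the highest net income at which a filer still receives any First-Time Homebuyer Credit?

£283,600

After 47 increments the reduction is 47 × £25 = £1,175, leaving £25; one more increment wipes it out. Increment 47 ends at excess 47 × £4,000 = £188,000, so the highest qualifying income is £95,600 + £188,000 = £283,600.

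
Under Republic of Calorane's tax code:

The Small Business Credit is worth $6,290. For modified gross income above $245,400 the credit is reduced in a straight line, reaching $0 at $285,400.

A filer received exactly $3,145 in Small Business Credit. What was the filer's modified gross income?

$3,145 is 3,145/6,290 of the full $6,290, so 3,145/6,290 of the $40,000 range has been used: income = $245,400 + $40,000 × 3,145/6,290 = $265,400.

$265,400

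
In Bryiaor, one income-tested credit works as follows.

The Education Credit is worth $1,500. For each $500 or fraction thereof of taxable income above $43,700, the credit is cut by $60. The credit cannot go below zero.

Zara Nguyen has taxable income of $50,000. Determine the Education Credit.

Education Credit: income exceeds $43,700 by $6,300, which is 13 full-or-partial $500 increments; reduction = 13 × $60 = $780, leaving $720.

$720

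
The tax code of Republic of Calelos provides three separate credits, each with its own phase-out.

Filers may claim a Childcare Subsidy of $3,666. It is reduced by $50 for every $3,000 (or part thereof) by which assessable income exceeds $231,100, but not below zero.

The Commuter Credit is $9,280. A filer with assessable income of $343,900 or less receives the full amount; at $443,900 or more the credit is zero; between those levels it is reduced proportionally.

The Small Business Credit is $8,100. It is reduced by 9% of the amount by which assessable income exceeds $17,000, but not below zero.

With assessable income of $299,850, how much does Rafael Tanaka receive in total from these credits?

$11,796

Childcare Subsidy: income exceeds $231,100 by $68,750, which is 23 full-or-partial $3,000 increments; reduction = 23 × $50 = $1,150, leaving $2,516.
Commuter Credit: $299,850 is at or below the $343,900 threshold, so the full $9,280 applies.
Small Business Credit: 9% of the $282,850 excess over $17,000 is $25,456.50 ≥ base, so the credit is $0.
Total: $2,516 + $9,280 + $0 = $11,796.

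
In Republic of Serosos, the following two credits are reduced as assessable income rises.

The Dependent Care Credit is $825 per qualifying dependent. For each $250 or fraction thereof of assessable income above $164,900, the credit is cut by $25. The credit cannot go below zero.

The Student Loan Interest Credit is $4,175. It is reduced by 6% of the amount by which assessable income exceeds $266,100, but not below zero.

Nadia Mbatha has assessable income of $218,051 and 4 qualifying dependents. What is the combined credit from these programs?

$4,175

Dependent Care Credit: base = 4 × $825 = $3,300. income exceeds $164,900 by $53,151 → 213 increments × $25 = $5,325 ≥ base, so the credit is $0.
Student Loan Interest Credit: $218,051 is at or below the $266,100 threshold, so the full $4,175 applies.
Total: $0 + $4,175 = $4,175.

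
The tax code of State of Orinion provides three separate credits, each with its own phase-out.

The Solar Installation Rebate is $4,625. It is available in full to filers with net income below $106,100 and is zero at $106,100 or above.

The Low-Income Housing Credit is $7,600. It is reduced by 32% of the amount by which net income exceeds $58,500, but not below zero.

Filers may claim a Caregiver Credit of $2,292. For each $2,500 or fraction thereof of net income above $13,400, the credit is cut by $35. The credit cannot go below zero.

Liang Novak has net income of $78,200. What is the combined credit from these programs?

$7,303

Solar Installation Rebate: $78,200 is below the $106,100 cutoff, so the full $4,625 applies.
Low-Income Housing Credit: 32% of the $19,700 excess over $58,500 is $6,304; credit = $7,600 − $6,304 = $1,296.
Caregiver Credit: income exceeds $13,400 by $64,800, which is 26 full-or-partial $2,500 increments; reduction = 26 × $35 = $910, leaving $1,382.
Total: $4,625 + $1,296 + $1,382 = $7,303.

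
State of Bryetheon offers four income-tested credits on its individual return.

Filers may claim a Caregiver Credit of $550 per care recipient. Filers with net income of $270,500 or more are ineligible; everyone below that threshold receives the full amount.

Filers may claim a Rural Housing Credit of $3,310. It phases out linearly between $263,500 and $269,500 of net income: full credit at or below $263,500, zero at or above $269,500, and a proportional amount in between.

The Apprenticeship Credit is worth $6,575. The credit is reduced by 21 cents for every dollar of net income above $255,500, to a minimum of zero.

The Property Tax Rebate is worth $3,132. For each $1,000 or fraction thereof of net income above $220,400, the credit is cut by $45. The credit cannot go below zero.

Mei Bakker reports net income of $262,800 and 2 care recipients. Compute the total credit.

$10,649

Caregiver Credit: base = 2 × $550 = $1,100. $262,800 is below the $270,500 cutoff, so the full $1,100 applies.
Rural Housing Credit: $262,800 is at or below the $263,500 threshold, so the full $3,310 applies.
Apprenticeship Credit: 21% of the $7,300 excess over $255,500 is $1,533; credit = $6,575 − $1,533 = $5,042.
Property Tax Rebate: income exceeds $220,400 by $42,400, which is 43 full-or-partial $1,000 increments; reduction = 43 × $45 = $1,935, leaving $1,197.
Total: $1,100 + $3,310 + $5,042 + $1,197 = $10,649.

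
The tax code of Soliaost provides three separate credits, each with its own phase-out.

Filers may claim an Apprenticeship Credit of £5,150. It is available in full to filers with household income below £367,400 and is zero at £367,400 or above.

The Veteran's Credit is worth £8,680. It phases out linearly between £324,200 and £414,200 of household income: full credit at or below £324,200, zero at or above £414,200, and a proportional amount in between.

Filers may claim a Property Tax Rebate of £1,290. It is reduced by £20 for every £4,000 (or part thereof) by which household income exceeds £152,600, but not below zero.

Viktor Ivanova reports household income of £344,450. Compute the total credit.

Apprenticeship Credit: £344,450 is below the £367,400 cutoff, so the full £5,150 applies.
Veteran's Credit: £344,450 is £20,250 into a £90,000 phase-out range, leaving 69,750/90,000 of the credit: £8,680 × 69,750/90,000 = £6,727.
Property Tax Rebate: income exceeds £152,600 by £191,850, which is 48 full-or-partial £4,000 increments; reduction = 48 × £20 = £960, leaving £330.
Total: £5,150 + £6,727 + £330 = £12,207.

£12,207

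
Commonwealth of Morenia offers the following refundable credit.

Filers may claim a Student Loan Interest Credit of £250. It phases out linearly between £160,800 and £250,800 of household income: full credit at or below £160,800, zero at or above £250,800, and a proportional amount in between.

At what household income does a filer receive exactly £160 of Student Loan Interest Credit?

£193,200

£160 is 160/250 of the full £250, so 90/250 of the £90,000 range has been used: income = £160,800 + £90,000 × 90/250 = £193,200.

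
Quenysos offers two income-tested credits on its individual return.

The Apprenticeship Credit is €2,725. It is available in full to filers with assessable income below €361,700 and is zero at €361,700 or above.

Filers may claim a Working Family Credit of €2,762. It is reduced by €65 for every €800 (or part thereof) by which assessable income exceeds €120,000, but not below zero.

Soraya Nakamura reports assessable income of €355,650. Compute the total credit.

Apprenticeship Credit: €355,650 is below the €361,700 cutoff, so the full €2,725 applies.
Working Family Credit: income exceeds €120,000 by €235,650 → 295 increments × €65 = €19,175 ≥ base, so the credit is €0.
Total: €2,725 + €0 = €2,725.

€2,725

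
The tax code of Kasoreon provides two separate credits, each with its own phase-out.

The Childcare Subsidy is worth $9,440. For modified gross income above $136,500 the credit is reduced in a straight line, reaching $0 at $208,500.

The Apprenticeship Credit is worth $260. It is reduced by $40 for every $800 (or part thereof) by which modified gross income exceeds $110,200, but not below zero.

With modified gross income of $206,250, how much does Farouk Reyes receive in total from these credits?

Childcare Subsidy: $206,250 is $69,750 into a $72,000 phase-out range, leaving 2,250/72,000 of the credit: $9,440 × 2,250/72,000 = $295.
Apprenticeship Credit: income exceeds $110,200 by $96,050 → 121 increments × $40 = $4,840 ≥ base, so the credit is $0.
Total: $295 + $0 = $295.

$295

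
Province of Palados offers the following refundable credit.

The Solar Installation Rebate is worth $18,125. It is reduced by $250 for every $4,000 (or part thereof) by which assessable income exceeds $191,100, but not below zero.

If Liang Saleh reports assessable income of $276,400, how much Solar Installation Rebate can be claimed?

$12,625

Solar Installation Rebate: income exceeds $191,100 by $85,300, which is 22 full-or-partial $4,000 increments; reduction = 22 × $250 = $5,500, leaving $12,625.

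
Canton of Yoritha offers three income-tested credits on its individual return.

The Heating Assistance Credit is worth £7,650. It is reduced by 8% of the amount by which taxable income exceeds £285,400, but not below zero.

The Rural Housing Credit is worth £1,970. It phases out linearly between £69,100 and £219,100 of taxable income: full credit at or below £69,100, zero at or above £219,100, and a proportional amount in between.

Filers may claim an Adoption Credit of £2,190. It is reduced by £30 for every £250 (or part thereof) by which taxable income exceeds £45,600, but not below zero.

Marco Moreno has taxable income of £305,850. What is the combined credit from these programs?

£6,014

Heating Assistance Credit: 8% of the £20,450 excess over £285,400 is £1,636; credit = £7,650 − £1,636 = £6,014.
Rural Housing Credit: £305,850 is at or above £219,100, so the credit is £0.
Adoption Credit: income exceeds £45,600 by £260,250 → 1041 increments × £30 = £31,230 ≥ base, so the credit is £0.
Total: £6,014 + £0 + £0 = £6,014.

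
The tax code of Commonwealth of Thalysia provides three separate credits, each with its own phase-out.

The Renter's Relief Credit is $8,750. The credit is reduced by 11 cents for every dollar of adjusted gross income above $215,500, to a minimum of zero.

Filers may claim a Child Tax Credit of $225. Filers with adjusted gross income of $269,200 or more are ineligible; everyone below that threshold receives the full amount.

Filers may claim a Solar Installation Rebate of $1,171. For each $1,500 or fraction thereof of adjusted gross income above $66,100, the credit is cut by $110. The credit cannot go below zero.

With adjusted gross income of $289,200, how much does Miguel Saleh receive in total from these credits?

$643

Renter's Relief Credit: 11% of the $73,700 excess over $215,500 is $8,107; credit = $8,750 − $8,107 = $643.
Child Tax Credit: $289,200 meets or exceeds the $269,200 cutoff, so the credit is $0.
Solar Installation Rebate: income exceeds $66,100 by $223,100 → 149 increments × $110 = $16,390 ≥ base, so the credit is $0.
Total: $643 + $0 + $0 = $643.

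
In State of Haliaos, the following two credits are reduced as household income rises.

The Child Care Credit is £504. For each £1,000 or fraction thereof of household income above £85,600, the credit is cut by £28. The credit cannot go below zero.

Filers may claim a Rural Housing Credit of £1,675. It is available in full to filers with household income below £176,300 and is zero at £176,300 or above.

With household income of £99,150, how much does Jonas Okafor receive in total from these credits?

£1,787

Child Care Credit: income exceeds £85,600 by £13,550, which is 14 full-or-partial £1,000 increments; reduction = 14 × £28 = £392, leaving £112.
Rural Housing Credit: £99,150 is below the £176,300 cutoff, so the full £1,675 applies.
Total: £112 + £1,675 = £1,787.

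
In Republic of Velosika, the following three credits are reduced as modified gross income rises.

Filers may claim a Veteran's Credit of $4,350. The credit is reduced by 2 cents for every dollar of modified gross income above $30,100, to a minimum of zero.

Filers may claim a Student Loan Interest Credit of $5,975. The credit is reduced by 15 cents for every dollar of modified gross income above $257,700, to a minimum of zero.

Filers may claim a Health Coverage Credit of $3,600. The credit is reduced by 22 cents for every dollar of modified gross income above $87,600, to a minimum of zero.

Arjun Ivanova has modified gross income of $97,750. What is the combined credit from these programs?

$10,339

Veteran's Credit: 2% of the $67,650 excess over $30,100 is $1,353; credit = $4,350 − $1,353 = $2,997.
Student Loan Interest Credit: $97,750 is at or below the $257,700 threshold, so the full $5,975 applies.
Health Coverage Credit: 22% of the $10,150 excess over $87,600 is $2,233; credit = $3,600 − $2,233 = $1,367.
Total: $2,997 + $5,975 + $1,367 = $10,339.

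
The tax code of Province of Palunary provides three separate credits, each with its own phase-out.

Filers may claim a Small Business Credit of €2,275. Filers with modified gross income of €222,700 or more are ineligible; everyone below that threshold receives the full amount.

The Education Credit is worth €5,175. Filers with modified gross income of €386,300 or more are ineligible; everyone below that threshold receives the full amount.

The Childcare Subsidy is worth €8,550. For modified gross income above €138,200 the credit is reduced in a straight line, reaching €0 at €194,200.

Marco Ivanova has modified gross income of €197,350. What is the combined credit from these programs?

€7,450

Small Business Credit: €197,350 is below the €222,700 cutoff, so the full €2,275 applies.
Education Credit: €197,350 is below the €386,300 cutoff, so the full €5,175 applies.
Childcare Subsidy: €197,350 is at or above €194,200, so the credit is €0.
Total: €2,275 + €5,175 + €0 = €7,450.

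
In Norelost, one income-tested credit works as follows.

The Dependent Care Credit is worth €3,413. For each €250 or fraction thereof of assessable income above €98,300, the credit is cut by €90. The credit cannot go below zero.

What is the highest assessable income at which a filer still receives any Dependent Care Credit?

After 37 increments the reduction is 37 × €90 = €3,330, leaving €83; one more increment wipes it out. Increment 37 ends at excess 37 × €250 = €9,250, so the highest qualifying income is €98,300 + €9,250 = €107,550.

€107,550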